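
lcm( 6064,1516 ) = 6064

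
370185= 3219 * 115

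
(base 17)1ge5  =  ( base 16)2634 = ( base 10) 9780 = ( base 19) 181E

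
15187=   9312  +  5875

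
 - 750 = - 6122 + 5372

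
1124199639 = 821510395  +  302689244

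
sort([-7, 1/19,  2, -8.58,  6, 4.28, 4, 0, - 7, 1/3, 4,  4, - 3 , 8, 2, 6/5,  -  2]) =[-8.58,-7, - 7,-3 ,-2 , 0,1/19 , 1/3, 6/5,2, 2 , 4  ,  4,4,4.28 , 6,  8 ] 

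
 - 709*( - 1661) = 1177649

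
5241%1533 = 642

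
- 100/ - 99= 100/99 = 1.01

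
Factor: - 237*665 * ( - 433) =3^1 * 5^1 * 7^1 * 19^1 * 79^1*433^1 =68242965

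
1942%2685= 1942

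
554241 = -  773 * ( - 717)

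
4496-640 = 3856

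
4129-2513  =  1616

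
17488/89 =196 + 44/89 = 196.49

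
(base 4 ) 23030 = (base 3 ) 222112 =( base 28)pg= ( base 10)716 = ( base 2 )1011001100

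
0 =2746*0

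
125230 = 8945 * 14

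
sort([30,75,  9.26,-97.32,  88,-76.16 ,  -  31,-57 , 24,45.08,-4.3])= [-97.32, - 76.16 , - 57, - 31,-4.3,9.26, 24 , 30 , 45.08, 75,88] 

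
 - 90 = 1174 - 1264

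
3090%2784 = 306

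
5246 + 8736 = 13982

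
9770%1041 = 401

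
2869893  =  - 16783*( - 171) 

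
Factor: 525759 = 3^1*13^2*17^1*61^1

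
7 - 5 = 2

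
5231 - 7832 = -2601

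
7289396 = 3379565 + 3909831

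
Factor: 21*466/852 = 1631/142 = 2^( - 1)*7^1*71^( - 1 )*233^1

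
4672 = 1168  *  4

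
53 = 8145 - 8092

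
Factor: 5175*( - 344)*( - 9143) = 2^3*3^2 * 5^2 * 23^1*41^1 * 43^1 * 223^1 = 16276368600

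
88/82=44/41=1.07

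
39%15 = 9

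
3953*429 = 1695837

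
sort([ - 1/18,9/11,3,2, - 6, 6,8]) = [ - 6, - 1/18, 9/11, 2,3,6,8 ] 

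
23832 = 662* 36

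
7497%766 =603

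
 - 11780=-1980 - 9800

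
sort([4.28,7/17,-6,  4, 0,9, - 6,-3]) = [ - 6, - 6, - 3, 0, 7/17, 4, 4.28, 9]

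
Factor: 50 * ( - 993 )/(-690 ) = 5^1*23^( - 1)*331^1 = 1655/23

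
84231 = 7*12033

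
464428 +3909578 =4374006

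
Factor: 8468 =2^2*29^1*73^1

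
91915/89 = 1032  +  67/89 = 1032.75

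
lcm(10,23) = 230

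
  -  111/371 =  - 111/371 = - 0.30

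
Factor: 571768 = 2^3 * 71471^1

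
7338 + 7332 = 14670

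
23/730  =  23/730 = 0.03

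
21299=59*361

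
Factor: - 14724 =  - 2^2*3^2*409^1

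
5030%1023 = 938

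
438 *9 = 3942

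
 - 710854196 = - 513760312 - 197093884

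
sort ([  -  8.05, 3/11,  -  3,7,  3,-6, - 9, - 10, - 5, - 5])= [-10, - 9,  -  8.05,  -  6, - 5, - 5, - 3,3/11,3 , 7] 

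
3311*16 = 52976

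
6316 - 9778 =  - 3462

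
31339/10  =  31339/10 = 3133.90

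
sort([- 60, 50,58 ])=[  -  60,  50,58 ]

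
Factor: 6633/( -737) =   -  3^2 = - 9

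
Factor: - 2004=  -  2^2*3^1*167^1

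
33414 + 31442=64856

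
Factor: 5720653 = 17^1*19^1*89^1*199^1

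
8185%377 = 268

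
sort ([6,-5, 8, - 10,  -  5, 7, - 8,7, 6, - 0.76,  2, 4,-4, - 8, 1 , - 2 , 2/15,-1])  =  [ - 10,-8,-8, - 5, - 5 , - 4 , - 2,-1, - 0.76, 2/15, 1,2, 4, 6,6, 7,7, 8]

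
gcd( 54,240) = 6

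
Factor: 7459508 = 2^2*7^1 * 266411^1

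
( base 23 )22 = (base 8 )60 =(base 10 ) 48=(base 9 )53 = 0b110000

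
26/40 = 13/20=0.65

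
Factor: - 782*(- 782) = 611524 = 2^2*17^2*23^2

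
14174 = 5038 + 9136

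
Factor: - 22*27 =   -  2^1 * 3^3*11^1 = - 594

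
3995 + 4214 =8209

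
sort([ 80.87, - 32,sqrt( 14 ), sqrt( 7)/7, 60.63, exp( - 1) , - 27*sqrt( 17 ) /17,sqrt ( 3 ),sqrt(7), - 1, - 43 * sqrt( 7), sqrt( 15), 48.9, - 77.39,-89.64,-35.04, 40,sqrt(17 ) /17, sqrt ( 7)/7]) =[ - 43*sqrt( 7 ), -89.64, - 77.39,-35.04, - 32, - 27*sqrt(17) /17, - 1,sqrt( 17)/17, exp( - 1), sqrt(7)/7 , sqrt(7)/7,sqrt(3), sqrt (7), sqrt( 14) , sqrt( 15), 40,48.9, 60.63, 80.87] 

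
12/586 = 6/293 = 0.02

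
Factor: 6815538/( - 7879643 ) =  - 2^1 * 3^2*17^1 * 251^(- 1) * 22273^1*31393^(- 1 )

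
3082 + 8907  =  11989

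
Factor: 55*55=3025 = 5^2*11^2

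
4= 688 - 684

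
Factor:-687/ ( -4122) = 1/6 = 2^(-1)*3^(-1)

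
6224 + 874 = 7098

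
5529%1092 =69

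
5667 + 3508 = 9175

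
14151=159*89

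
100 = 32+68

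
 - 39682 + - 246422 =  - 286104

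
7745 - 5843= 1902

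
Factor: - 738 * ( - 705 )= 520290=2^1 * 3^3*5^1*41^1*47^1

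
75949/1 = 75949 = 75949.00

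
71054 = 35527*2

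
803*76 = 61028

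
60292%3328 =388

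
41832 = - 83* ( - 504) 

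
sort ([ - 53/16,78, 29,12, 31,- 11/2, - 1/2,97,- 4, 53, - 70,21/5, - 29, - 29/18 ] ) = [-70,- 29 , - 11/2,  -  4, - 53/16,  -  29/18, - 1/2, 21/5,12,29,31,53,78,97 ] 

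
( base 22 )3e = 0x50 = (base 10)80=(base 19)44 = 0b1010000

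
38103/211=180+123/211= 180.58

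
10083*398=4013034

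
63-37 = 26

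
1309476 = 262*4998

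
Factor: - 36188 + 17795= - 18393 = -  3^1*6131^1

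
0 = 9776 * 0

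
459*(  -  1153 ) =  - 529227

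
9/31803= 3/10601 = 0.00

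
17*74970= 1274490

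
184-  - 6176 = 6360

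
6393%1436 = 649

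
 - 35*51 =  - 1785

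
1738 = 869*2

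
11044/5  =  11044/5= 2208.80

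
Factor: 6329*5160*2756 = 2^5*3^1*5^1*13^1*43^1*53^1*6329^1=90004455840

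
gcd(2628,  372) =12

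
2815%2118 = 697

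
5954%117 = 104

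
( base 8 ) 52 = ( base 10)42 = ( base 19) 24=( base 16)2A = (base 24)1I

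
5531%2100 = 1331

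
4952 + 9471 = 14423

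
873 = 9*97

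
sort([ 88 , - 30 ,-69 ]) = [ - 69, - 30,88]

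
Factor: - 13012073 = -757^1*17189^1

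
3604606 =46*78361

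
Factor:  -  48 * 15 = - 2^4*3^2*5^1  =  -720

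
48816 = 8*6102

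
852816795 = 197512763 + 655304032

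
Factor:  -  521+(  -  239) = -2^3*5^1*19^1=- 760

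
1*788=788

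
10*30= 300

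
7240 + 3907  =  11147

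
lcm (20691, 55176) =165528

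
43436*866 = 37615576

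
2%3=2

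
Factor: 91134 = 2^1 * 3^2*61^1*83^1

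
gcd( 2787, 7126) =1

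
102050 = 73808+28242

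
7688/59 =7688/59 = 130.31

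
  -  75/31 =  - 3 + 18/31 = -2.42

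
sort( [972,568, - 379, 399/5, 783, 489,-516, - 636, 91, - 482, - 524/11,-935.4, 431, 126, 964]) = [-935.4, - 636, - 516,  -  482,-379,  -  524/11,  399/5, 91, 126, 431,489,568, 783, 964, 972] 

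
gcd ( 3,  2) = 1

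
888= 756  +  132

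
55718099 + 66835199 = 122553298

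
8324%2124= 1952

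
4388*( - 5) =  - 21940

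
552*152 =83904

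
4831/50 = 96+ 31/50 = 96.62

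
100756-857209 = -756453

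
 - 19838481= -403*49227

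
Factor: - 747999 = -3^2 * 7^1*31^1*383^1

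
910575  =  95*9585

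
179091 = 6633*27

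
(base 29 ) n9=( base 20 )1DG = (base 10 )676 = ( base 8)1244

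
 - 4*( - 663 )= 2652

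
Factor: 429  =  3^1*11^1*13^1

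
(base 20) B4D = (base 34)3U5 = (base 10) 4493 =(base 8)10615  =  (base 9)6142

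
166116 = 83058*2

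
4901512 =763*6424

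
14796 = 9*1644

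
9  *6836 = 61524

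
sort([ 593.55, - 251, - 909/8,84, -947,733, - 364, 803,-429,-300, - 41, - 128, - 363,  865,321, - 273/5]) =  [-947, - 429 , - 364,-363, - 300,  -  251,-128, - 909/8,  -  273/5, - 41, 84,321,593.55,733,803, 865] 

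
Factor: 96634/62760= 48317/31380 = 2^(-2)*3^( - 1) * 5^( - 1)*19^1*523^( - 1) * 2543^1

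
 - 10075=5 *(  -  2015)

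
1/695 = 1/695 = 0.00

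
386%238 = 148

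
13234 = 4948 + 8286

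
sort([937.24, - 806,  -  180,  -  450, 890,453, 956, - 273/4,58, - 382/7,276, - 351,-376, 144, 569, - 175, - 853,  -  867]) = [ - 867,  -  853,  -  806,  -  450, - 376,  -  351, - 180, - 175, - 273/4,- 382/7,58,144,276,453, 569, 890,937.24, 956]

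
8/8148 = 2/2037 = 0.00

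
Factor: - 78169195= - 5^1*13^1*1202603^1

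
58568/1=58568 = 58568.00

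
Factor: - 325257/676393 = -3^1 * 181^1*313^( - 1)*599^1* 2161^(-1 ) 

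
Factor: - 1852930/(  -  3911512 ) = 926465/1955756= 2^( - 2)*5^1*11^ ( - 1 )*127^1*1459^1 * 44449^( - 1 ) 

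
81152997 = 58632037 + 22520960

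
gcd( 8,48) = 8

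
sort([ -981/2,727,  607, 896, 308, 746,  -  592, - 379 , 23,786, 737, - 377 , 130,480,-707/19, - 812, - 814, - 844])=[ - 844, - 814, - 812,-592, - 981/2, - 379, -377 , - 707/19,23,130,308,480,  607,  727, 737,746, 786,896 ]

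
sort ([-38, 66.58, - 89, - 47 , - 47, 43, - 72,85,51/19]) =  [ - 89, - 72, - 47, - 47, - 38,51/19,43,  66.58,85] 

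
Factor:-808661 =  - 7^1  *115523^1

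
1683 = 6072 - 4389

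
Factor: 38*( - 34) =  - 1292 = - 2^2*17^1*19^1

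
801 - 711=90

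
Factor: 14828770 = 2^1 * 5^1 * 11^1*134807^1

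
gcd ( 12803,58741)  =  1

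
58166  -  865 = 57301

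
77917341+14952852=92870193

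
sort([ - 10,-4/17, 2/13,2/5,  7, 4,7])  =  [ - 10,-4/17,2/13,2/5,4,  7,7 ]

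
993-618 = 375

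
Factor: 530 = 2^1 *5^1 * 53^1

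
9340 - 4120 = 5220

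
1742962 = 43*40534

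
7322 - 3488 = 3834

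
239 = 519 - 280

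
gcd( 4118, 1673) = 1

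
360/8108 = 90/2027 = 0.04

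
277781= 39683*7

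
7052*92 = 648784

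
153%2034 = 153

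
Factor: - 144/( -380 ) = 2^2*3^2*5^(-1)*19^( - 1) = 36/95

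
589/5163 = 589/5163 = 0.11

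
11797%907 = 6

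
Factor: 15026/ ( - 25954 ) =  - 11^1*19^( - 1) = - 11/19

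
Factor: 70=2^1*5^1*7^1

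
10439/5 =10439/5 = 2087.80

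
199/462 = 199/462 = 0.43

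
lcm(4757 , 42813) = 42813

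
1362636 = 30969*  44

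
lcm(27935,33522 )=167610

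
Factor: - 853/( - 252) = 2^( - 2)*3^(  -  2)*7^( - 1)*853^1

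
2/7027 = 2/7027 = 0.00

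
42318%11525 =7743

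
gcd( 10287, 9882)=81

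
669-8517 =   -  7848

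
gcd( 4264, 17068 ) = 4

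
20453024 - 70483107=-50030083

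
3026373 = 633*4781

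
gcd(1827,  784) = 7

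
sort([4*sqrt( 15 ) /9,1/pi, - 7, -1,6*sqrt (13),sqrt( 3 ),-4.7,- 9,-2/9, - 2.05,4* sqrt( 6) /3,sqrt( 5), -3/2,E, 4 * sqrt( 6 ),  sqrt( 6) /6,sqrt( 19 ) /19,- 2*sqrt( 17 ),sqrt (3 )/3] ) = [ - 9, - 2*sqrt ( 17),  -  7, - 4.7, - 2.05,- 3/2,  -  1, - 2/9,sqrt( 19 ) /19,  1/pi , sqrt(6) /6,sqrt( 3 )/3, 4*sqrt(15) /9,sqrt( 3 ) , sqrt(5),E,4*sqrt( 6 ) /3,4*sqrt( 6),6*sqrt(13) ]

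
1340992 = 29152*46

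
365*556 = 202940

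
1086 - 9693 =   -  8607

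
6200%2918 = 364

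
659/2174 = 659/2174 = 0.30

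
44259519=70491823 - 26232304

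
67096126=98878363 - 31782237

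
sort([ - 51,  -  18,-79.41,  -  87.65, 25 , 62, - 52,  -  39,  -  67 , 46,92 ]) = [ - 87.65 , - 79.41, - 67,  -  52, - 51, - 39, - 18 , 25 , 46, 62,92 ] 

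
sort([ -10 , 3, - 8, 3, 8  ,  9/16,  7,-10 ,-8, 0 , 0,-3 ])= [ - 10 , - 10, - 8, - 8,-3,0 , 0,9/16, 3, 3, 7, 8]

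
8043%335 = 3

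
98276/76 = 1293+2/19 = 1293.11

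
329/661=329/661=0.50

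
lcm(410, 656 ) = 3280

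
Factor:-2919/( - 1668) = 2^( - 2 )*7^1 = 7/4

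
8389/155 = 54 + 19/155  =  54.12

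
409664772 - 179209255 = 230455517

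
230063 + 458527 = 688590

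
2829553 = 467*6059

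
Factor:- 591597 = - 3^3 * 21911^1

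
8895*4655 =41406225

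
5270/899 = 5 + 25/29 =5.86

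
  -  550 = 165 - 715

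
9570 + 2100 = 11670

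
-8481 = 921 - 9402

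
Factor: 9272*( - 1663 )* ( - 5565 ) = 85808604840  =  2^3*3^1*5^1*7^1* 19^1*53^1*61^1*1663^1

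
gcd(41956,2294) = 2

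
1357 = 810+547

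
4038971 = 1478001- - 2560970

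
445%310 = 135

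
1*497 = 497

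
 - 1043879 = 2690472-3734351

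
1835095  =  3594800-1759705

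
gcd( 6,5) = 1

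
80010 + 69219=149229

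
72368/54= 36184/27 =1340.15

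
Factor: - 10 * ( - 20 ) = 2^3*5^2  =  200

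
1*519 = 519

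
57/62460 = 19/20820 = 0.00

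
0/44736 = 0 = 0.00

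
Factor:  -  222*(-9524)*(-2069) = -4374544632=   - 2^3*3^1*37^1 * 2069^1*2381^1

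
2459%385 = 149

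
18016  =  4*4504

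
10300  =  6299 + 4001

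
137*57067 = 7818179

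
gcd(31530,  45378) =6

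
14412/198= 72  +  26/33 = 72.79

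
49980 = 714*70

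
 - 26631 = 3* ( -8877) 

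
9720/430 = 22 + 26/43 = 22.60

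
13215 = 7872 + 5343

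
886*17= 15062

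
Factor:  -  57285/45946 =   -  2^( - 1)*3^2  *  5^1*19^1*67^1*22973^(  -  1)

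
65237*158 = 10307446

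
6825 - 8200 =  - 1375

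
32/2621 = 32/2621 = 0.01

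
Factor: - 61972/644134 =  - 2^1 * 15493^1 *322067^( - 1) = - 30986/322067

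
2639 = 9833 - 7194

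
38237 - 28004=10233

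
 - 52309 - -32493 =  - 19816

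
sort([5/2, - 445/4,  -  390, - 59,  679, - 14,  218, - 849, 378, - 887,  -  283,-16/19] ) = [ - 887,-849, - 390, - 283, - 445/4, - 59, - 14, - 16/19, 5/2,218, 378, 679] 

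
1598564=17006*94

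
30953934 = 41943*738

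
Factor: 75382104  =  2^3*3^1 *7^1 * 448703^1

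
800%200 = 0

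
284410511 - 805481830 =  - 521071319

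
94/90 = 1+2/45  =  1.04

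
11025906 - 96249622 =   -  85223716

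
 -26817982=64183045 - 91001027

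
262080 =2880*91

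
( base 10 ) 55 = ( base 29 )1Q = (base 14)3D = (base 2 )110111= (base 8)67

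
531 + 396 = 927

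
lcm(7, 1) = 7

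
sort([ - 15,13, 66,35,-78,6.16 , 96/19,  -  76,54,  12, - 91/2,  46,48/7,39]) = [ - 78,  -  76, - 91/2,  -  15, 96/19 , 6.16, 48/7 , 12,13,  35,39, 46 , 54, 66] 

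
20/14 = 1  +  3/7= 1.43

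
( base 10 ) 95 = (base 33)2T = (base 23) 43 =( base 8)137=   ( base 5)340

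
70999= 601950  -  530951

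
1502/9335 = 1502/9335 = 0.16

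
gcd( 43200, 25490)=10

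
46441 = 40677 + 5764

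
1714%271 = 88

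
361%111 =28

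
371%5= 1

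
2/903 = 2/903 = 0.00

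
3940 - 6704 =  - 2764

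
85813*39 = 3346707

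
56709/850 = 66 + 609/850 = 66.72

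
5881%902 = 469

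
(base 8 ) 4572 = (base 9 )3285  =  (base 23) 4db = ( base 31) 2g8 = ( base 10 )2426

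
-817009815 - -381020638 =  - 435989177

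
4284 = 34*126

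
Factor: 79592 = 2^3 * 9949^1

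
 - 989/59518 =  - 989/59518  =  -0.02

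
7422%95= 12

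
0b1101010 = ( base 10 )106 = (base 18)5g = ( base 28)3M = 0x6a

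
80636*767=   61847812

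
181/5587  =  181/5587  =  0.03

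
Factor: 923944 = 2^3*7^2*2357^1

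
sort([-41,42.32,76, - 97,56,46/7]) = [ -97, - 41, 46/7,42.32, 56,76]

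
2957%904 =245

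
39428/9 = 39428/9 = 4380.89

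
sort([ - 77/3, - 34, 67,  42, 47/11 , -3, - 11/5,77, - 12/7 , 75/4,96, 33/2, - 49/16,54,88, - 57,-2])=[ - 57, - 34,  -  77/3,-49/16, - 3, - 11/5, - 2, - 12/7, 47/11,33/2 , 75/4,42,54 , 67, 77,88, 96] 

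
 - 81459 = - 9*9051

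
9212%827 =115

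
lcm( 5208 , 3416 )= 317688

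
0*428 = 0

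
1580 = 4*395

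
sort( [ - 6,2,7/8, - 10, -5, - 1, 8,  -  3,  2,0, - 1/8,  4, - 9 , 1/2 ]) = [ - 10, - 9, - 6, - 5, -3, - 1,  -  1/8, 0, 1/2, 7/8, 2, 2,4,8] 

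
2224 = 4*556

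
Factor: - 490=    -2^1*5^1*7^2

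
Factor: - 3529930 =-2^1*5^1*107^1*3299^1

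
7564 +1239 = 8803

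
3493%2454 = 1039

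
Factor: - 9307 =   -  41^1*227^1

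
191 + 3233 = 3424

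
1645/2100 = 47/60 = 0.78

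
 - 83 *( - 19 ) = 1577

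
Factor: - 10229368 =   -  2^3 * 1278671^1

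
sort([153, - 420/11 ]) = [ - 420/11, 153 ] 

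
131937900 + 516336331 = 648274231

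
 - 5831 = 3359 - 9190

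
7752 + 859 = 8611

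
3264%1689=1575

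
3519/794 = 4 + 343/794 = 4.43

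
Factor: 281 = 281^1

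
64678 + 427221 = 491899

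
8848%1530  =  1198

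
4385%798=395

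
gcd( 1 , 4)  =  1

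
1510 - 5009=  - 3499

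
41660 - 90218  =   - 48558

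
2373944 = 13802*172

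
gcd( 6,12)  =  6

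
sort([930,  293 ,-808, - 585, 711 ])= [ - 808 , - 585,293,711,930] 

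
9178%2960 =298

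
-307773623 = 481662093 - 789435716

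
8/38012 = 2/9503 = 0.00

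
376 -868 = -492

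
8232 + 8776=17008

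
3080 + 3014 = 6094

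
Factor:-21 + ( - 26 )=- 47^1 = - 47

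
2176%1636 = 540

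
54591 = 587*93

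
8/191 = 8/191 = 0.04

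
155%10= 5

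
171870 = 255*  674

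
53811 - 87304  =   - 33493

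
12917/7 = 1845 + 2/7 =1845.29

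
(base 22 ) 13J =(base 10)569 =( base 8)1071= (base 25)mj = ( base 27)l2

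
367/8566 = 367/8566 = 0.04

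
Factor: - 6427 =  - 6427^1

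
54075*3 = 162225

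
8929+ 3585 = 12514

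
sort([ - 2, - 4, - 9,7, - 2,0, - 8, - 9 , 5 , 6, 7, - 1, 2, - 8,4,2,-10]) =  [  -  10, - 9, - 9 , - 8 , - 8, - 4, - 2,-2,-1,  0, 2,2,4,5, 6, 7,7] 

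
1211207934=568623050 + 642584884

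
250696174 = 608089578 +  - 357393404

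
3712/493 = 7 + 9/17= 7.53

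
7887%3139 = 1609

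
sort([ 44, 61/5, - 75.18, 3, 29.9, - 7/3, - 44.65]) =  [ - 75.18,-44.65, - 7/3,3, 61/5,29.9,44]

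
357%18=15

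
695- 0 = 695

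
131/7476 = 131/7476= 0.02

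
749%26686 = 749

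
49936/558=89 + 137/279 = 89.49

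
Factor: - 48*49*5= -11760 = - 2^4*3^1* 5^1*7^2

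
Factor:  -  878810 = -2^1*5^1*87881^1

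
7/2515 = 7/2515  =  0.00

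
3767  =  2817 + 950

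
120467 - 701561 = -581094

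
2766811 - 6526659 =-3759848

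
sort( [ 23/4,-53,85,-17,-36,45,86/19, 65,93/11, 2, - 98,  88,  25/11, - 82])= [-98,- 82, - 53 ,  -  36,-17,2,  25/11, 86/19,23/4, 93/11, 45 , 65, 85, 88]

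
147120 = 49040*3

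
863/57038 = 863/57038 = 0.02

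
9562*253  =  2419186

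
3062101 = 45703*67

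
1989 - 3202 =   -  1213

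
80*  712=56960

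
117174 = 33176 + 83998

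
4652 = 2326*2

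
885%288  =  21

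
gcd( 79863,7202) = 1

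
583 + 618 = 1201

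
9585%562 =31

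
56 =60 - 4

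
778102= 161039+617063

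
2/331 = 2/331 = 0.01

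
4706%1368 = 602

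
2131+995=3126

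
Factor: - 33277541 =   -  11^2*37^1*7433^1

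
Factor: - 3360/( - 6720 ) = 1/2 =2^( - 1)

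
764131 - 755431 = 8700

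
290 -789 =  - 499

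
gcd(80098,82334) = 2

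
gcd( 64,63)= 1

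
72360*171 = 12373560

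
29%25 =4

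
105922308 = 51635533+54286775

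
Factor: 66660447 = 3^1*7^1*31^1*102397^1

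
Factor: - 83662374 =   -  2^1*3^1*13943729^1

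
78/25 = 78/25 = 3.12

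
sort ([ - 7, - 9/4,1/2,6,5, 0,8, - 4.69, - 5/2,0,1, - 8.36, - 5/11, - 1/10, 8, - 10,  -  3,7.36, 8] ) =[ - 10,  -  8.36, - 7, - 4.69, - 3, - 5/2, - 9/4,-5/11,-1/10, 0,0, 1/2, 1,5,6,7.36, 8, 8,  8] 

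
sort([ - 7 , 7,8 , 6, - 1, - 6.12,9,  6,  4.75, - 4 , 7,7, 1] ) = [ - 7, - 6.12, - 4  , - 1,1,4.75 , 6,6,7,7,7,8,9] 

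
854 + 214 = 1068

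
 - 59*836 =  - 49324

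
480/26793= 160/8931 = 0.02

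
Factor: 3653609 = 647^1 * 5647^1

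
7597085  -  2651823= 4945262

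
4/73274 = 2/36637 = 0.00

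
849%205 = 29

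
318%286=32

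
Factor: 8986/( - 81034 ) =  - 4493/40517 =- 31^(- 1)*1307^(  -  1)*4493^1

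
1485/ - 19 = -1485/19 = -  78.16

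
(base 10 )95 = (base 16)5F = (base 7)164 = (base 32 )2V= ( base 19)50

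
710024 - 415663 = 294361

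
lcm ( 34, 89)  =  3026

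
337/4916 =337/4916 =0.07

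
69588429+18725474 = 88313903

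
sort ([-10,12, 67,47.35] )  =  [ - 10, 12,  47.35, 67 ]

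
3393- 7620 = -4227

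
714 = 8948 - 8234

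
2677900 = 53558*50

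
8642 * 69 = 596298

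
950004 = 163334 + 786670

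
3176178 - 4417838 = - 1241660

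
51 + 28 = 79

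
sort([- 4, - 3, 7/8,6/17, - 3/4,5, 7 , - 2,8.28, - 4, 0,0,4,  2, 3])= [ - 4, - 4, - 3, - 2, - 3/4,0 , 0,6/17,7/8,  2, 3,  4,5,  7,8.28]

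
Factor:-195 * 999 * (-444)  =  86493420=2^2*3^5*5^1*13^1*37^2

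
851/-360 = -3+229/360 = - 2.36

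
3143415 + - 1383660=1759755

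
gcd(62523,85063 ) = 1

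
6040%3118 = 2922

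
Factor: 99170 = 2^1*5^1*47^1*211^1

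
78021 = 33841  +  44180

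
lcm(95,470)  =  8930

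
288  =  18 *16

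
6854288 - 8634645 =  - 1780357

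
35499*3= 106497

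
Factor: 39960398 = 2^1  *881^1 * 22679^1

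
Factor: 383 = 383^1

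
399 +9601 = 10000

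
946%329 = 288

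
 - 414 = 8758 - 9172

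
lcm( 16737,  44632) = 133896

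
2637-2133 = 504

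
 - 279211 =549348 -828559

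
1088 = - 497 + 1585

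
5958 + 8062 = 14020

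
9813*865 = 8488245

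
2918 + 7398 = 10316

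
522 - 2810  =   -2288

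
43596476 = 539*80884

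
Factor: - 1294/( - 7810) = 647/3905  =  5^( - 1)* 11^( - 1 ) * 71^(  -  1)* 647^1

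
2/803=2/803  =  0.00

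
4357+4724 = 9081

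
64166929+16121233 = 80288162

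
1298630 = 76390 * 17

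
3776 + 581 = 4357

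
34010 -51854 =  - 17844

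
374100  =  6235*60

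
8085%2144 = 1653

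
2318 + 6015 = 8333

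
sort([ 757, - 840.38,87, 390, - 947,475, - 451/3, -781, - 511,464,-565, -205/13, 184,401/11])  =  [  -  947, - 840.38,- 781, - 565, -511,- 451/3, - 205/13 , 401/11 , 87,184,390, 464,475  ,  757]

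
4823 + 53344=58167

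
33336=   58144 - 24808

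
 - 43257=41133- 84390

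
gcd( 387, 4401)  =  9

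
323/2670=323/2670   =  0.12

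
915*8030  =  7347450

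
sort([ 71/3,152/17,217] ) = [152/17,  71/3,217 ]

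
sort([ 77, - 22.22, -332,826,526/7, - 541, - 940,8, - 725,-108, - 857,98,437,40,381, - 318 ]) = [- 940, - 857, - 725,-541, - 332, - 318, - 108,-22.22,8, 40, 526/7,77, 98, 381, 437,826]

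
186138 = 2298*81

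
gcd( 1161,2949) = 3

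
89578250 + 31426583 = 121004833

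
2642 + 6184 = 8826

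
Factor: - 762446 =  - 2^1*381223^1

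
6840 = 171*40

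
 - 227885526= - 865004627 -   -  637119101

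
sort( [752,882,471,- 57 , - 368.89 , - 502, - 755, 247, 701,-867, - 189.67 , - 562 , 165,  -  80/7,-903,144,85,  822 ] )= [ - 903, - 867,  -  755, -562, - 502, - 368.89, - 189.67 , - 57, -80/7, 85,144,165, 247,471,701, 752,822,  882 ] 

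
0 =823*0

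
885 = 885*1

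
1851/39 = 47 +6/13  =  47.46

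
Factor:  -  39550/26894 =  - 25/17 = - 5^2*17^( - 1 ) 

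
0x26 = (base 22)1g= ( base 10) 38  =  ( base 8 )46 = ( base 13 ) 2C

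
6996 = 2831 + 4165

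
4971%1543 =342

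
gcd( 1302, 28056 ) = 42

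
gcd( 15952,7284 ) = 4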